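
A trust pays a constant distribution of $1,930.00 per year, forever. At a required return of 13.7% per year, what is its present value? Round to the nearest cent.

Level perpetuity: PV = C / r = $1,930.00 / 0.137 = $14,087.59

$14087.59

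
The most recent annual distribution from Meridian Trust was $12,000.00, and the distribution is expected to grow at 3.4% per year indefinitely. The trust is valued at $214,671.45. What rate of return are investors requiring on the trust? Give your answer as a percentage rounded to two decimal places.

D₁ = $12,000.00 × 1.034 = $12,408.0000
P = D₁/(r − g) ⇒ r = D₁/P + g = $12,408.0000/$214,671.45 + 0.034 = 0.057800 + 0.034 = 0.091800

9.18%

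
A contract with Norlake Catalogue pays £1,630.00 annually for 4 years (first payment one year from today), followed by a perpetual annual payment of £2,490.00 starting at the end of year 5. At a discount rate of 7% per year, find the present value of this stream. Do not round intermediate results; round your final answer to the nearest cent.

£32658.43

PV of 4-year annuity: £1,630.00 × [1 − (1+0.07)^−4] / 0.07 = 5521.15435
Perpetuity value at year 4: £2,490.00 / 0.07 = 35571.42857
PV of perpetuity: 35571.42857 / (1+0.07)^4 = 27137.27254
Total PV = 5521.15435 + 27137.27254 = 32658.42689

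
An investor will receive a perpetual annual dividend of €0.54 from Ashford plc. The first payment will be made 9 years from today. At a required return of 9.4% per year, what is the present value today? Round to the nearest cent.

Value at end of year 8: C / r = €0.54 / 0.094 = €5.7447
Discount to today: PV = €5.7447 / (1 + 0.094)^8 = €5.7447 / 2.051817 = €2.80

€2.80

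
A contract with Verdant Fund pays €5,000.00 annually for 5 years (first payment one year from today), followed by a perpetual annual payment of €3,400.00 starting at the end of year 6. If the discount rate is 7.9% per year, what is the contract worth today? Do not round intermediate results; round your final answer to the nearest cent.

€49443.18

PV of 5-year annuity: €5,000.00 × [1 − (1+0.079)^−5] / 0.079 = 20016.27744
Perpetuity value at year 5: €3,400.00 / 0.079 = 43037.97468
PV of perpetuity: 43037.97468 / (1+0.079)^5 = 29426.90603
Total PV = 20016.27744 + 29426.90603 = 49443.18346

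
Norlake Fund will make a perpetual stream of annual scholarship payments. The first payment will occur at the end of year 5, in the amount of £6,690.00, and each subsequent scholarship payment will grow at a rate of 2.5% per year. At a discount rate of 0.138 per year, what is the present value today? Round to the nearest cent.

Value at end of year 4: C₁ / (r − g) = £6,690.00 / (0.138 − 0.025) = £59,203.5398
Discount to today: PV = £59,203.5398 / (1 + 0.138)^4 = £59,203.5398 / 1.677139 = £35,300.32

£35300.32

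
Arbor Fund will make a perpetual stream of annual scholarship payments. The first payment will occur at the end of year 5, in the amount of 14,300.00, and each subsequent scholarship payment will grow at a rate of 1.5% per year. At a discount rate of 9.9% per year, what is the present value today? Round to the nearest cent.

Value at end of year 4: C₁ / (r − g) = 14,300.00 / (0.099 − 0.015) = 170,238.0952
Discount to today: PV = 170,238.0952 / (1 + 0.099)^4 = 170,238.0952 / 1.458783 = 116,698.69

116698.69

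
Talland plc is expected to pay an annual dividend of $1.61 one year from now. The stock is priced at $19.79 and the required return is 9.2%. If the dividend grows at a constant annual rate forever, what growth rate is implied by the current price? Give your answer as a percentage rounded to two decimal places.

P = D₁/(r−g) ⇒ g = r − D₁/P = 0.092 − $1.61/$19.79 = 0.010646

1.06%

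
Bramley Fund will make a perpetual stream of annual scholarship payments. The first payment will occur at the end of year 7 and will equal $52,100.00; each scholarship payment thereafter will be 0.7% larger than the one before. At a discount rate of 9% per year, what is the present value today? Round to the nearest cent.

$374283.47

Value at end of year 6: C₁ / (r − g) = $52,100.00 / (0.09 − 0.007) = $627,710.8434
Discount to today: PV = $627,710.8434 / (1 + 0.09)^6 = $627,710.8434 / 1.677100 = $374,283.47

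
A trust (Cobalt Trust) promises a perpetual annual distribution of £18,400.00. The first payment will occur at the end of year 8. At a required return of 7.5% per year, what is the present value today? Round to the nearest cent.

£147875.87

Value at end of year 7: C / r = £18,400.00 / 0.075 = £245,333.3333
Discount to today: PV = £245,333.3333 / (1 + 0.075)^7 = £245,333.3333 / 1.659049 = £147,875.87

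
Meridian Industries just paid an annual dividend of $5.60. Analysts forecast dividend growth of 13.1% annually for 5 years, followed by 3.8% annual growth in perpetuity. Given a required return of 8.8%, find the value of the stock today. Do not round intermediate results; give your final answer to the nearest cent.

D_1 = 6.33360
D_2 = 7.16330
D_3 = 8.10169
D_4 = 9.16302
D_5 = 10.36337
Terminal value at year 5: TV = D_5×(1+g_2)/(r−g_2) = 10.75718/0.05 = 215.14358
P_0 = D_1/(1+r)^1 + D_2/(1+r)^2 + D_3/(1+r)^3 + D_4/(1+r)^4 + D_5/(1+r)^5 + TV/(1+r)^5
    = 5.82132 + 6.05139 + 6.29056 + 6.53917 + 6.79762 + 141.11849 = 172.61856

$172.62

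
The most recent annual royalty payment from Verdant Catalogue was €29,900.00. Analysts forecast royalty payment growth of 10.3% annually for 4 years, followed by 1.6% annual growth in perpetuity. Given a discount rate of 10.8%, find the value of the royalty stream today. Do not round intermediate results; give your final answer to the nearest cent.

D_1 = 32979.70000
D_2 = 36376.60910
D_3 = 40123.39984
D_4 = 44256.11002
Terminal value at year 4: TV = D_4×(1+g_2)/(r−g_2) = 44964.20778/0.092 = 488741.38892
P_0 = D_1/(1+r)^1 + D_2/(1+r)^2 + D_3/(1+r)^3 + D_4/(1+r)^4 + TV/(1+r)^4
    = 29765.07220 + 29630.75328 + 29497.04050 + 29363.93111 + 324279.93487 = 442536.73196

€442536.73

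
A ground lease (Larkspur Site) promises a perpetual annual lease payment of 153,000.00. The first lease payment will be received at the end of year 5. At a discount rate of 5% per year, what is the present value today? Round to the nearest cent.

2517469.57

Value at end of year 4: C / r = 153,000.00 / 0.05 = 3,060,000.0000
Discount to today: PV = 3,060,000.0000 / (1 + 0.05)^4 = 3,060,000.0000 / 1.215506 = 2,517,469.57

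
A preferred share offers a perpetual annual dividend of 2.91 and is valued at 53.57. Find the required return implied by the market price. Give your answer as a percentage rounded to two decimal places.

P = C/r ⇒ r = C/P = 2.91/53.57 = 0.054321

5.43%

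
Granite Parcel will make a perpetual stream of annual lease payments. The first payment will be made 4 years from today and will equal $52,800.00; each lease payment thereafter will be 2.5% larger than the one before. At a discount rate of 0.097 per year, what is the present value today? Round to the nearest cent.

$555496.78

Value at end of year 3: C₁ / (r − g) = $52,800.00 / (0.097 − 0.025) = $733,333.3333
Discount to today: PV = $733,333.3333 / (1 + 0.097)^3 = $733,333.3333 / 1.320140 = $555,496.78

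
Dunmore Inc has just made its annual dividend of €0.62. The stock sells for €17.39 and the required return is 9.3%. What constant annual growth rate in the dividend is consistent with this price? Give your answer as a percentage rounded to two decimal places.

5.54%

P = D₀(1+g)/(r−g) ⇒ P(r−g) = D₀(1+g) ⇒ g(P+D₀) = P·r − D₀
g = (P·r − D₀)/(P + D₀) = (€17.39×0.093 − €0.62) / (€17.39 + €0.62) = 0.055373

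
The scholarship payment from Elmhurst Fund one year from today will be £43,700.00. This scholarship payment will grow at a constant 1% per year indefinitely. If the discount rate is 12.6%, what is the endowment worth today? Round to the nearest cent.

Growing perpetuity: P = D₁ / (r − g) = £43,700.0000 / (0.126 − 0.01) = £376,724.14

£376724.14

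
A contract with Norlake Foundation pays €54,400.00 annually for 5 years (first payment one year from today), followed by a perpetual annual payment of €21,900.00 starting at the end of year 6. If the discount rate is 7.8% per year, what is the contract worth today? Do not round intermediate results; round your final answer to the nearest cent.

PV of 5-year annuity: €54,400.00 × [1 − (1+0.078)^−5] / 0.078 = 218353.19271
Perpetuity value at year 5: €21,900.00 / 0.078 = 280769.23077
PV of perpetuity: 280769.23077 / (1+0.078)^5 = 192866.01532
Total PV = 218353.19271 + 192866.01532 = 411219.20803

€411219.21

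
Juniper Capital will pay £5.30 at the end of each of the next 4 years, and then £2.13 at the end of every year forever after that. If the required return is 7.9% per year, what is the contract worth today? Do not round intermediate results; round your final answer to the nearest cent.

PV of 4-year annuity: £5.30 × [1 − (1+0.079)^−4] / 0.079 = 17.59342
Perpetuity value at year 4: £2.13 / 0.079 = 26.96203
PV of perpetuity: 26.96203 / (1+0.079)^4 = 19.89146
Total PV = 17.59342 + 19.89146 = 37.48488

£37.48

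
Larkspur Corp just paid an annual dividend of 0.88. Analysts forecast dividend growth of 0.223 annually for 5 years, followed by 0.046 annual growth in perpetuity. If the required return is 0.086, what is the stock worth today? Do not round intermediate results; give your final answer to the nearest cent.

48.05

D_1 = 1.07624
D_2 = 1.31624
D_3 = 1.60976
D_4 = 1.96874
D_5 = 2.40777
Terminal value at year 5: TV = D_5×(1+g_2)/(r−g_2) = 2.51853/0.04 = 62.96318
P_0 = D_1/(1+r)^1 + D_2/(1+r)^2 + D_3/(1+r)^3 + D_4/(1+r)^4 + D_5/(1+r)^5 + TV/(1+r)^5
    = 0.99101 + 1.11603 + 1.25682 + 1.41537 + 1.59392 + 41.68094 = 48.05409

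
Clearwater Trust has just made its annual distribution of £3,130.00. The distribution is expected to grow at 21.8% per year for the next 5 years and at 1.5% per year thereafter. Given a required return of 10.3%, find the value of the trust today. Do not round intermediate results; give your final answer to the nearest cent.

£80558.06

D_1 = 3812.34000
D_2 = 4643.43012
D_3 = 5655.69789
D_4 = 6888.64003
D_5 = 8390.36355
Terminal value at year 5: TV = D_5×(1+g_2)/(r−g_2) = 8516.21900/0.088 = 96775.21596
P_0 = D_1/(1+r)^1 + D_2/(1+r)^2 + D_3/(1+r)^3 + D_4/(1+r)^4 + D_5/(1+r)^5 + TV/(1+r)^5
    = 3456.33726 + 3816.69881 + 4214.63205 + 4654.05425 + 5139.29109 + 59277.05064 = 80558.06409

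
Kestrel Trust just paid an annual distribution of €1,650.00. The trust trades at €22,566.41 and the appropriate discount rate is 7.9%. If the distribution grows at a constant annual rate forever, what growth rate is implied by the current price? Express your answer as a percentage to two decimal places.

0.55%

P = D₀(1+g)/(r−g) ⇒ P(r−g) = D₀(1+g) ⇒ g(P+D₀) = P·r − D₀
g = (P·r − D₀)/(P + D₀) = (€22,566.41×0.079 − €1,650.00) / (€22,566.41 + €1,650.00) = 0.005482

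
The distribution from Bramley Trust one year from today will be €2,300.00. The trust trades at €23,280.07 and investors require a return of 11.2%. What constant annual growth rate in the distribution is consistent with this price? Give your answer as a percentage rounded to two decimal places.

1.32%

P = D₁/(r−g) ⇒ g = r − D₁/P = 0.112 − €2,300.00/€23,280.07 = 0.013203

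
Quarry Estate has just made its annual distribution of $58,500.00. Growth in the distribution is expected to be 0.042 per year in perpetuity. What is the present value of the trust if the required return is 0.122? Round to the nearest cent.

$761962.50

D₁ = D₀ × (1 + g) = $58,500.00 × 1.042 = $60,957.0000
Growing perpetuity: P = D₁ / (r − g) = $60,957.0000 / (0.122 − 0.042) = $761,962.50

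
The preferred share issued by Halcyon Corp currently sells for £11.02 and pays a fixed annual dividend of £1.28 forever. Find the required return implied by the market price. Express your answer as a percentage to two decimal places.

11.62%

P = C/r ⇒ r = C/P = £1.28/£11.02 = 0.116152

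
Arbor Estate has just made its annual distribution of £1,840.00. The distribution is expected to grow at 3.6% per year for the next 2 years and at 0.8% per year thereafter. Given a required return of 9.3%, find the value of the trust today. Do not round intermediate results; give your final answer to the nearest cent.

£23000.86

D_1 = 1906.24000
D_2 = 1974.86464
Terminal value at year 2: TV = D_2×(1+g_2)/(r−g_2) = 1990.66356/0.085 = 23419.57126
P_0 = D_1/(1+r)^1 + D_2/(1+r)^2 + TV/(1+r)^2
    = 1744.04392 + 1653.09195 + 19603.72566 = 23000.86153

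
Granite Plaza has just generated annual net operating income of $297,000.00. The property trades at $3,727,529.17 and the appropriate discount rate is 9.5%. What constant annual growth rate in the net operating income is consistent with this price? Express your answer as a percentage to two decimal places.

P = D₀(1+g)/(r−g) ⇒ P(r−g) = D₀(1+g) ⇒ g(P+D₀) = P·r − D₀
g = (P·r − D₀)/(P + D₀) = ($3,727,529.17×0.095 − $297,000.00) / ($3,727,529.17 + $297,000.00) = 0.014192

1.42%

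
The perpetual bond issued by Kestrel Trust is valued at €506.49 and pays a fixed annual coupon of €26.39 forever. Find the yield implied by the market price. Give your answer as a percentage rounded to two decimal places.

P = C/r ⇒ r = C/P = €26.39/€506.49 = 0.052104

5.21%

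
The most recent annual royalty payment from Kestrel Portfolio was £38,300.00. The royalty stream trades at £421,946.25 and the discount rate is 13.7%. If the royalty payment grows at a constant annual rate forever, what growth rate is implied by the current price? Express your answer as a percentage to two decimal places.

4.24%

P = D₀(1+g)/(r−g) ⇒ P(r−g) = D₀(1+g) ⇒ g(P+D₀) = P·r − D₀
g = (P·r − D₀)/(P + D₀) = (£421,946.25×0.137 − £38,300.00) / (£421,946.25 + £38,300.00) = 0.042383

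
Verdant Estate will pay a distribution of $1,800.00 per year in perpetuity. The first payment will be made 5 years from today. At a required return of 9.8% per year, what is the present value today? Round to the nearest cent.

$12636.80

Value at end of year 4: C / r = $1,800.00 / 0.098 = $18,367.3469
Discount to today: PV = $18,367.3469 / (1 + 0.098)^4 = $18,367.3469 / 1.453481 = $12,636.80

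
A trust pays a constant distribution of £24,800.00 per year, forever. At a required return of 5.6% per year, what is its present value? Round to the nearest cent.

Level perpetuity: PV = C / r = £24,800.00 / 0.056 = £442,857.14

£442857.14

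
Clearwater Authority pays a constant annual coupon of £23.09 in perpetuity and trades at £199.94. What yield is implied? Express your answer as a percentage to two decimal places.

P = C/r ⇒ r = C/P = £23.09/£199.94 = 0.115485

11.55%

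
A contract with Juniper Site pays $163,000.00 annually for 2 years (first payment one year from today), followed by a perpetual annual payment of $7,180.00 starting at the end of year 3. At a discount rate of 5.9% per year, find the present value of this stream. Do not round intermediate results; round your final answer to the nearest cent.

$407775.00

PV of 2-year annuity: $163,000.00 × [1 − (1+0.059)^−2] / 0.059 = 299262.31474
Perpetuity value at year 2: $7,180.00 / 0.059 = 121694.91525
PV of perpetuity: 121694.91525 / (1+0.059)^2 = 108512.68568
Total PV = 299262.31474 + 108512.68568 = 407775.00043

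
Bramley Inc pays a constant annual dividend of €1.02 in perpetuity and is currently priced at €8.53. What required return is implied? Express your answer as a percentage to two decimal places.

P = C/r ⇒ r = C/P = €1.02/€8.53 = 0.119578

11.96%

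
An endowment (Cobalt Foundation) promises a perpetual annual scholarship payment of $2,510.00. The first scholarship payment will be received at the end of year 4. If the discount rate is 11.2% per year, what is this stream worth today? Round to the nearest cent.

Value at end of year 3: C / r = $2,510.00 / 0.112 = $22,410.7143
Discount to today: PV = $22,410.7143 / (1 + 0.112)^3 = $22,410.7143 / 1.375037 = $16,298.26

$16298.26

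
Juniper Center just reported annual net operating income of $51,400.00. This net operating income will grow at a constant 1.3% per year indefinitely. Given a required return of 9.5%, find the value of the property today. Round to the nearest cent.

D₁ = D₀ × (1 + g) = $51,400.00 × 1.013 = $52,068.2000
Growing perpetuity: P = D₁ / (r − g) = $52,068.2000 / (0.095 − 0.013) = $634,978.05

$634978.05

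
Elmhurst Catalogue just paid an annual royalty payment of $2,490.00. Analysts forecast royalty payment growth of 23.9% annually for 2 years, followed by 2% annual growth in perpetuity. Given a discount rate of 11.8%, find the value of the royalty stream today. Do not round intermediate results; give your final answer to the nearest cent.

$37647.33

D_1 = 3085.11000
D_2 = 3822.45129
Terminal value at year 2: TV = D_2×(1+g_2)/(r−g_2) = 3898.90032/0.098 = 39784.69710
P_0 = D_1/(1+r)^1 + D_2/(1+r)^2 + TV/(1+r)^2
    = 2759.49016 + 3058.14697 + 31829.69293 = 37647.33005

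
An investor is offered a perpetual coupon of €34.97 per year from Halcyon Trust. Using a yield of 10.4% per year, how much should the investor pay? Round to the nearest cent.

€336.25

Level perpetuity: PV = C / r = €34.97 / 0.104 = €336.25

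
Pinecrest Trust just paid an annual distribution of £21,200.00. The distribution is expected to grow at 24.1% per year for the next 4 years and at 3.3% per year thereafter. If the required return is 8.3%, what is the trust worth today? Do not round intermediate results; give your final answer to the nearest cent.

£875740.77

D_1 = 26309.20000
D_2 = 32649.71720
D_3 = 40518.29905
D_4 = 50283.20912
Terminal value at year 4: TV = D_4×(1+g_2)/(r−g_2) = 51942.55502/0.05 = 1038851.10032
P_0 = D_1/(1+r)^1 + D_2/(1+r)^2 + D_3/(1+r)^3 + D_4/(1+r)^4 + TV/(1+r)^4
    = 24292.89012 + 27837.00521 + 31898.17494 + 36551.83297 + 755160.86908 = 875740.77232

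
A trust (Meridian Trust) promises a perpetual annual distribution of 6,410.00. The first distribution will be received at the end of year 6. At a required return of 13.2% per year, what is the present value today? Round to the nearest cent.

Value at end of year 5: C / r = 6,410.00 / 0.132 = 48,560.6061
Discount to today: PV = 48,560.6061 / (1 + 0.132)^5 = 48,560.6061 / 1.858798 = 26,124.74

26124.74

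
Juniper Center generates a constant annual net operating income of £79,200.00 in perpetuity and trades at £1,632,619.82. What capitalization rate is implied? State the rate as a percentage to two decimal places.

P = C/r ⇒ r = C/P = £79,200.00/£1,632,619.82 = 0.048511

4.85%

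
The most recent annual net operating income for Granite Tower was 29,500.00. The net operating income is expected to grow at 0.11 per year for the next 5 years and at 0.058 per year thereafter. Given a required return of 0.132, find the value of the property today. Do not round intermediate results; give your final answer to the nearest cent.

D_1 = 32745.00000
D_2 = 36346.95000
D_3 = 40345.11450
D_4 = 44783.07710
D_5 = 49709.21558
Terminal value at year 5: TV = D_5×(1+g_2)/(r−g_2) = 52592.35008/0.074 = 710707.43350
P_0 = D_1/(1+r)^1 + D_2/(1+r)^2 + D_3/(1+r)^3 + D_4/(1+r)^4 + D_5/(1+r)^5 + TV/(1+r)^5
    = 28926.67845 + 28364.49918 + 27813.24566 + 27272.70555 + 26742.67064 + 382347.91268 = 521467.71216

521467.71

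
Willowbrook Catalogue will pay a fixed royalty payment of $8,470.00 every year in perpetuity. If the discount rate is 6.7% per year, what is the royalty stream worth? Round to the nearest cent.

Level perpetuity: PV = C / r = $8,470.00 / 0.067 = $126,417.91

$126417.91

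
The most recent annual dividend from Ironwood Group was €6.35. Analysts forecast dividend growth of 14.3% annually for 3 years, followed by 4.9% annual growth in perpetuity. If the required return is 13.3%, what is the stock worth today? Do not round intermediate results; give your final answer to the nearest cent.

D_1 = 7.25805
D_2 = 8.29595
D_3 = 9.48227
Terminal value at year 3: TV = D_3×(1+g_2)/(r−g_2) = 9.94690/0.084 = 118.41552
P_0 = D_1/(1+r)^1 + D_2/(1+r)^2 + D_3/(1+r)^3 + TV/(1+r)^3
    = 6.40605 + 6.46259 + 6.51963 + 81.41771 = 100.80597

€100.81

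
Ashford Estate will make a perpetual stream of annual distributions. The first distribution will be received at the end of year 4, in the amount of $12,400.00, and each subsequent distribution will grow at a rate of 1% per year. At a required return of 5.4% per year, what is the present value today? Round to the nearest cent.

$240683.98

Value at end of year 3: C₁ / (r − g) = $12,400.00 / (0.054 − 0.01) = $281,818.1818
Discount to today: PV = $281,818.1818 / (1 + 0.054)^3 = $281,818.1818 / 1.170905 = $240,683.98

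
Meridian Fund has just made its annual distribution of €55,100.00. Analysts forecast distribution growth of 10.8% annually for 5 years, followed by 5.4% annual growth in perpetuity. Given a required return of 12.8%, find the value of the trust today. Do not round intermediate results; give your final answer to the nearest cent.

€978839.43

D_1 = 61050.80000
D_2 = 67644.28640
D_3 = 74949.86933
D_4 = 83044.45522
D_5 = 92013.25638
Terminal value at year 5: TV = D_5×(1+g_2)/(r−g_2) = 96981.97223/0.074 = 1310567.19226
P_0 = D_1/(1+r)^1 + D_2/(1+r)^2 + D_3/(1+r)^3 + D_4/(1+r)^4 + D_5/(1+r)^5 + TV/(1+r)^5
    = 54123.04965 + 53163.42111 + 52220.80726 + 51294.90642 + 50385.42226 + 717651.82519 = 978839.43188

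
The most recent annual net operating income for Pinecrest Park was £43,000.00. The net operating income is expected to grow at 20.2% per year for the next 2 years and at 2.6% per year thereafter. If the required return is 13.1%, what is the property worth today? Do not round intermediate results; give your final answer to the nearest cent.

£568848.49

D_1 = 51686.00000
D_2 = 62126.57200
Terminal value at year 2: TV = D_2×(1+g_2)/(r−g_2) = 63741.86287/0.105 = 607065.36069
P_0 = D_1/(1+r)^1 + D_2/(1+r)^2 + TV/(1+r)^2
    = 45699.38108 + 48568.21933 + 474580.88598 = 568848.48638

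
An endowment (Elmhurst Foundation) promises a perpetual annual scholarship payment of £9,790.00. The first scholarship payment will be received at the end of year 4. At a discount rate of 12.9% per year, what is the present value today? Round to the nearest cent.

Value at end of year 3: C / r = £9,790.00 / 0.129 = £75,891.4729
Discount to today: PV = £75,891.4729 / (1 + 0.129)^3 = £75,891.4729 / 1.439070 = £52,736.48

£52736.48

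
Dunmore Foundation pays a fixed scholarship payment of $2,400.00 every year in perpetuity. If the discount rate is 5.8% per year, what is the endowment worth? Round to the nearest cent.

$41379.31

Level perpetuity: PV = C / r = $2,400.00 / 0.058 = $41,379.31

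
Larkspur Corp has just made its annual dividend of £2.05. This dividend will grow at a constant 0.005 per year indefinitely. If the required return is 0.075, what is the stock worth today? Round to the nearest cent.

£29.43

D₁ = D₀ × (1 + g) = £2.05 × 1.005 = £2.0603
Growing perpetuity: P = D₁ / (r − g) = £2.0603 / (0.075 − 0.005) = £29.43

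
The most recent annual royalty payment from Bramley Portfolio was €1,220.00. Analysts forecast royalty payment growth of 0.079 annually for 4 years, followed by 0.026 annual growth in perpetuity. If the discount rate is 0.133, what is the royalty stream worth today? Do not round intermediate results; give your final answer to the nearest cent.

D_1 = 1316.38000
D_2 = 1420.37402
D_3 = 1532.58357
D_4 = 1653.65767
Terminal value at year 4: TV = D_4×(1+g_2)/(r−g_2) = 1696.65277/0.107 = 15856.56793
P_0 = D_1/(1+r)^1 + D_2/(1+r)^2 + D_3/(1+r)^3 + D_4/(1+r)^4 + TV/(1+r)^4
    = 1161.85349 + 1106.47830 + 1053.74235 + 1003.51986 + 9622.53619 = 13948.13018

€13948.13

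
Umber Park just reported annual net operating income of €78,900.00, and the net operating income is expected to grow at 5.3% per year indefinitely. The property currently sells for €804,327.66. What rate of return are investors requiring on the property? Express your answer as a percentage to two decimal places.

15.63%

D₁ = €78,900.00 × 1.053 = €83,081.7000
P = D₁/(r − g) ⇒ r = D₁/P + g = €83,081.7000/€804,327.66 + 0.053 = 0.103293 + 0.053 = 0.156293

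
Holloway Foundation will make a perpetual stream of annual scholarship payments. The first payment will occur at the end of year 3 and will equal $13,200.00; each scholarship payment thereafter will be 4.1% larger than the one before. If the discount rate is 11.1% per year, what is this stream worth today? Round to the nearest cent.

Value at end of year 2: C₁ / (r − g) = $13,200.00 / (0.111 − 0.041) = $188,571.4286
Discount to today: PV = $188,571.4286 / (1 + 0.111)^2 = $188,571.4286 / 1.234321 = $152,773.41

$152773.41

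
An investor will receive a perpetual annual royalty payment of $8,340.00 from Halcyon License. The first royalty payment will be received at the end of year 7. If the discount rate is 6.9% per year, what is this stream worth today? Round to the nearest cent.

$80993.60

Value at end of year 6: C / r = $8,340.00 / 0.069 = $120,869.5652
Discount to today: PV = $120,869.5652 / (1 + 0.069)^6 = $120,869.5652 / 1.492335 = $80,993.60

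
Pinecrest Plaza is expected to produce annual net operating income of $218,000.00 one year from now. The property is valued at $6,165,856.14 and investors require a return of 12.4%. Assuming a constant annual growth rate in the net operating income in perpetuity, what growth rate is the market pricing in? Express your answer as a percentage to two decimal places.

8.86%

P = D₁/(r−g) ⇒ g = r − D₁/P = 0.124 − $218,000.00/$6,165,856.14 = 0.088644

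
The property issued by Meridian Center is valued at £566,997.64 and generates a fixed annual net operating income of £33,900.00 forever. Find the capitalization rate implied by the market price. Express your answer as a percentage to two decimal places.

P = C/r ⇒ r = C/P = £33,900.00/£566,997.64 = 0.059789

5.98%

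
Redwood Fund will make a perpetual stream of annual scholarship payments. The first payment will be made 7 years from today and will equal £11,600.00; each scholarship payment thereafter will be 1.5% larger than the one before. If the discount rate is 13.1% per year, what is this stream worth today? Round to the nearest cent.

£47777.60

Value at end of year 6: C₁ / (r − g) = £11,600.00 / (0.131 − 0.015) = £100,000.0000
Discount to today: PV = £100,000.0000 / (1 + 0.131)^6 = £100,000.0000 / 2.093031 = £47,777.60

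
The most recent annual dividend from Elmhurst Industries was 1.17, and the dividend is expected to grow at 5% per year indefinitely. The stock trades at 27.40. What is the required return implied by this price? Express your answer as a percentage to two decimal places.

D₁ = 1.17 × 1.05 = 1.2285
P = D₁/(r − g) ⇒ r = D₁/P + g = 1.2285/27.40 + 0.05 = 0.044836 + 0.05 = 0.094836

9.48%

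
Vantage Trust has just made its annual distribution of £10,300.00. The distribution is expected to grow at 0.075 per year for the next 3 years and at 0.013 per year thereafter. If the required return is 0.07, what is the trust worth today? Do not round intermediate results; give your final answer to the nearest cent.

D_1 = 11072.50000
D_2 = 11902.93750
D_3 = 12795.65781
Terminal value at year 3: TV = D_3×(1+g_2)/(r−g_2) = 12962.00136/0.057 = 227403.53270
P_0 = D_1/(1+r)^1 + D_2/(1+r)^2 + D_3/(1+r)^3 + TV/(1+r)^3
    = 10348.13084 + 10396.48659 + 10445.06831 + 185629.02094 = 216818.70668

£216818.71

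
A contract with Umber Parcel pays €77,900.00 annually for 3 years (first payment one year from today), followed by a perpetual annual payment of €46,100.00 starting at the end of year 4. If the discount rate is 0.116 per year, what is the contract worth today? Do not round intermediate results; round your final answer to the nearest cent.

€474320.10

PV of 3-year annuity: €77,900.00 × [1 − (1+0.116)^−3] / 0.116 = 188396.27203
Perpetuity value at year 3: €46,100.00 / 0.116 = 397413.79310
PV of perpetuity: 397413.79310 / (1+0.116)^3 = 285923.82981
Total PV = 188396.27203 + 285923.82981 = 474320.10184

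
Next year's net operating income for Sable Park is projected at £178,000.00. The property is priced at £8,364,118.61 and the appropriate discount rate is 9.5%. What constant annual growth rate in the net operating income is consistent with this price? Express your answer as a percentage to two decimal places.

7.37%

P = D₁/(r−g) ⇒ g = r − D₁/P = 0.095 − £178,000.00/£8,364,118.61 = 0.073719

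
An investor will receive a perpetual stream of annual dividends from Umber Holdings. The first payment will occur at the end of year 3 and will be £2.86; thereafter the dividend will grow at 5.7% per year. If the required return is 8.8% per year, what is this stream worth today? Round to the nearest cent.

£77.94

Value at end of year 2: C₁ / (r − g) = £2.86 / (0.088 − 0.057) = £92.2581
Discount to today: PV = £92.2581 / (1 + 0.088)^2 = £92.2581 / 1.183744 = £77.94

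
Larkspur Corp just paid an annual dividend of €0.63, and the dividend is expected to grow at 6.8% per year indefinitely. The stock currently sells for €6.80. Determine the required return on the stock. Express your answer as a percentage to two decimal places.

D₁ = €0.63 × 1.068 = €0.6728
P = D₁/(r − g) ⇒ r = D₁/P + g = €0.6728/€6.80 + 0.068 = 0.098947 + 0.068 = 0.166947

16.69%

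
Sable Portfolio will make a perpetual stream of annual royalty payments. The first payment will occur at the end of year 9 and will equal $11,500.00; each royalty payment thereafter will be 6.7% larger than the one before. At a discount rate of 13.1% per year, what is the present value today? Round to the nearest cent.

$67114.60

Value at end of year 8: C₁ / (r − g) = $11,500.00 / (0.131 − 0.067) = $179,687.5000
Discount to today: PV = $179,687.5000 / (1 + 0.131)^8 = $179,687.5000 / 2.677323 = $67,114.60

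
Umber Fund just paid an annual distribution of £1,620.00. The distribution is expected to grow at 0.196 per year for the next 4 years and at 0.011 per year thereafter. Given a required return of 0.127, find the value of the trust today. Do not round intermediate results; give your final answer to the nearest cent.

£25442.04

D_1 = 1937.52000
D_2 = 2317.27392
D_3 = 2771.45961
D_4 = 3314.66569
Terminal value at year 4: TV = D_4×(1+g_2)/(r−g_2) = 3351.12701/0.116 = 28889.02598
P_0 = D_1/(1+r)^1 + D_2/(1+r)^2 + D_3/(1+r)^3 + D_4/(1+r)^4 + TV/(1+r)^4
    = 1719.18367 + 1824.43982 + 1936.14021 + 2054.67941 + 17907.59383 = 25442.03694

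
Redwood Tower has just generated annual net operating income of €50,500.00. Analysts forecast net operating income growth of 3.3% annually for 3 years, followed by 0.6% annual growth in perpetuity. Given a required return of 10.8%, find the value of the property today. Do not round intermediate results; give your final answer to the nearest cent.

€535518.27

D_1 = 52166.50000
D_2 = 53887.99450
D_3 = 55666.29832
Terminal value at year 3: TV = D_3×(1+g_2)/(r−g_2) = 56000.29611/0.102 = 549022.51087
P_0 = D_1/(1+r)^1 + D_2/(1+r)^2 + D_3/(1+r)^3 + TV/(1+r)^3
    = 47081.67870 + 43894.74197 + 40923.52748 + 403618.32007 = 535518.26822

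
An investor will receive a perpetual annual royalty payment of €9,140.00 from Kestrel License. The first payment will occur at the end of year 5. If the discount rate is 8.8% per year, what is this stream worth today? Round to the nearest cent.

Value at end of year 4: C / r = €9,140.00 / 0.088 = €103,863.6364
Discount to today: PV = €103,863.6364 / (1 + 0.088)^4 = €103,863.6364 / 1.401250 = €74,122.14

€74122.14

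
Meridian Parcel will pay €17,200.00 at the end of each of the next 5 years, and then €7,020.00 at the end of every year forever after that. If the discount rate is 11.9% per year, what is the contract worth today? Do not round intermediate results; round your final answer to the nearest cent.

€95779.31

PV of 5-year annuity: €17,200.00 × [1 − (1+0.119)^−5] / 0.119 = 62156.05761
Perpetuity value at year 5: €7,020.00 / 0.119 = 58991.59664
PV of perpetuity: 58991.59664 / (1+0.119)^5 = 33623.25220
Total PV = 62156.05761 + 33623.25220 = 95779.30981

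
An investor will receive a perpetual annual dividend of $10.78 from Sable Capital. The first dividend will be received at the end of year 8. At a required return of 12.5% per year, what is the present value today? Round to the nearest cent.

$37.81

Value at end of year 7: C / r = $10.78 / 0.125 = $86.2400
Discount to today: PV = $86.2400 / (1 + 0.125)^7 = $86.2400 / 2.280697 = $37.81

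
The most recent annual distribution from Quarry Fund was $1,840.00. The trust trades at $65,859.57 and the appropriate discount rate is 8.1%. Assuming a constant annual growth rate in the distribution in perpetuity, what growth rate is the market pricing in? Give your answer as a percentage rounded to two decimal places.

5.16%

P = D₀(1+g)/(r−g) ⇒ P(r−g) = D₀(1+g) ⇒ g(P+D₀) = P·r − D₀
g = (P·r − D₀)/(P + D₀) = ($65,859.57×0.081 − $1,840.00) / ($65,859.57 + $1,840.00) = 0.051620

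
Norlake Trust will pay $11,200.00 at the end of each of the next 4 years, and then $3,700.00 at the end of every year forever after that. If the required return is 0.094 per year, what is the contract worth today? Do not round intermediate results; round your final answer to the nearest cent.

PV of 4-year annuity: $11,200.00 × [1 − (1+0.094)^−4] / 0.094 = 35968.55980
Perpetuity value at year 4: $3,700.00 / 0.094 = 39361.70213
PV of perpetuity: 39361.70213 / (1+0.094)^4 = 27479.23148
Total PV = 35968.55980 + 27479.23148 = 63447.79128

$63447.79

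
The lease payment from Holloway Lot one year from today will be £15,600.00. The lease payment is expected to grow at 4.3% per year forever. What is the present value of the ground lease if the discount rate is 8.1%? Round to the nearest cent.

£410526.32

Growing perpetuity: P = D₁ / (r − g) = £15,600.0000 / (0.081 − 0.043) = £410,526.32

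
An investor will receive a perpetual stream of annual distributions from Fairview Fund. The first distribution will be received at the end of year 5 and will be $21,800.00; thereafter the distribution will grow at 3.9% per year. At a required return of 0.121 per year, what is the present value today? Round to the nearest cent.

$168352.74

Value at end of year 4: C₁ / (r − g) = $21,800.00 / (0.121 − 0.039) = $265,853.6585
Discount to today: PV = $265,853.6585 / (1 + 0.121)^4 = $265,853.6585 / 1.579147 = $168,352.74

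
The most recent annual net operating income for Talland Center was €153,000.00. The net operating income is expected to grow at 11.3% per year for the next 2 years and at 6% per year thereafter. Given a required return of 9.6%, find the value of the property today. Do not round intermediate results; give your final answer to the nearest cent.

D_1 = 170289.00000
D_2 = 189531.65700
Terminal value at year 2: TV = D_2×(1+g_2)/(r−g_2) = 200903.55642/0.036 = 5580654.34500
P_0 = D_1/(1+r)^1 + D_2/(1+r)^2 + TV/(1+r)^2
    = 155373.17518 + 157783.16056 + 4645837.50549 = 4958993.84124

€4958993.84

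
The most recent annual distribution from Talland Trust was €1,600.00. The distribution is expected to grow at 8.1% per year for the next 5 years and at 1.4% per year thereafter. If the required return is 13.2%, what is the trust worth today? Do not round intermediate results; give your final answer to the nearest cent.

€17900.26

D_1 = 1729.60000
D_2 = 1869.69760
D_3 = 2021.14311
D_4 = 2184.85570
D_5 = 2361.82901
Terminal value at year 5: TV = D_5×(1+g_2)/(r−g_2) = 2394.89461/0.118 = 20295.71707
P_0 = D_1/(1+r)^1 + D_2/(1+r)^2 + D_3/(1+r)^3 + D_4/(1+r)^4 + D_5/(1+r)^5 + TV/(1+r)^5
    = 1527.91519 + 1459.07803 + 1393.34218 + 1330.56793 + 1270.62185 + 10918.73350 = 17900.25867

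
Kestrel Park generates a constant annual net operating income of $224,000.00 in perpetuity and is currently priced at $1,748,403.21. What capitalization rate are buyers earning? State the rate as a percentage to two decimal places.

P = C/r ⇒ r = C/P = $224,000.00/$1,748,403.21 = 0.128117

12.81%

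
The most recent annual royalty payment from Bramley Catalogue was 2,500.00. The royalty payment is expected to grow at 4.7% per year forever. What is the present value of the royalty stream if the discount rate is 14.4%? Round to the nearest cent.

26984.54

D₁ = D₀ × (1 + g) = 2,500.00 × 1.047 = 2,617.5000
Growing perpetuity: P = D₁ / (r − g) = 2,617.5000 / (0.144 − 0.047) = 26,984.54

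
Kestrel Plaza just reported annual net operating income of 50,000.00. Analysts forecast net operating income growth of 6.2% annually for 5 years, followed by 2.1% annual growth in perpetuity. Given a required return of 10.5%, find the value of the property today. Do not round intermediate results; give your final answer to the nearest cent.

D_1 = 53100.00000
D_2 = 56392.20000
D_3 = 59888.51640
D_4 = 63601.60442
D_5 = 67544.90389
Terminal value at year 5: TV = D_5×(1+g_2)/(r−g_2) = 68963.34687/0.084 = 820992.22467
P_0 = D_1/(1+r)^1 + D_2/(1+r)^2 + D_3/(1+r)^3 + D_4/(1+r)^4 + D_5/(1+r)^5 + TV/(1+r)^5
    = 48054.29864 + 46184.31236 + 44387.09478 + 42659.81416 + 40999.74900 + 498342.18722 = 720627.45616

720627.46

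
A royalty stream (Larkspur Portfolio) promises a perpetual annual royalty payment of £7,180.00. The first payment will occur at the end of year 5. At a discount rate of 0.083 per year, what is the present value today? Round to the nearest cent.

Value at end of year 4: C / r = £7,180.00 / 0.083 = £86,506.0241
Discount to today: PV = £86,506.0241 / (1 + 0.083)^4 = £86,506.0241 / 1.375669 = £62,882.89

£62882.89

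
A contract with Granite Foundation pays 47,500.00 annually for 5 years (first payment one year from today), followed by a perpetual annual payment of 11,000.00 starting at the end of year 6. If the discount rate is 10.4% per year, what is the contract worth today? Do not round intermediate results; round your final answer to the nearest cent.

PV of 5-year annuity: 47,500.00 × [1 − (1+0.104)^−5] / 0.104 = 178237.37176
Perpetuity value at year 5: 11,000.00 / 0.104 = 105769.23077
PV of perpetuity: 105769.23077 / (1+0.104)^5 = 64493.20783
Total PV = 178237.37176 + 64493.20783 = 242730.57960

242730.58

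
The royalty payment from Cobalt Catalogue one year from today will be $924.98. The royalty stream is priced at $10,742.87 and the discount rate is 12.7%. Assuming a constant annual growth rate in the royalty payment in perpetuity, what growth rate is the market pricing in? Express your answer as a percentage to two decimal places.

P = D₁/(r−g) ⇒ g = r − D₁/P = 0.127 − $924.98/$10,742.87 = 0.040898

4.09%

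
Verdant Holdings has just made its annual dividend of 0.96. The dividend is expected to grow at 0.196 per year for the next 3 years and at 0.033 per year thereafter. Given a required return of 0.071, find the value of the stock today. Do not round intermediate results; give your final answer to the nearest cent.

D_1 = 1.14816
D_2 = 1.37320
D_3 = 1.64235
Terminal value at year 3: TV = D_3×(1+g_2)/(r−g_2) = 1.69654/0.038 = 44.64589
P_0 = D_1/(1+r)^1 + D_2/(1+r)^2 + D_3/(1+r)^3 + TV/(1+r)^3
    = 1.07204 + 1.19717 + 1.33689 + 36.34236 = 39.94846

39.95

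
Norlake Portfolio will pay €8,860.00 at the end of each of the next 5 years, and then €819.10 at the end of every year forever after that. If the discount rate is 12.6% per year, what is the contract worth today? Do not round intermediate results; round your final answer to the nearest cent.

PV of 5-year annuity: €8,860.00 × [1 − (1+0.126)^−5] / 0.126 = 31469.23140
Perpetuity value at year 5: €819.10 / 0.126 = 6500.79365
PV of perpetuity: 6500.79365 / (1+0.126)^5 = 3591.48807
Total PV = 31469.23140 + 3591.48807 = 35060.71947

€35060.72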